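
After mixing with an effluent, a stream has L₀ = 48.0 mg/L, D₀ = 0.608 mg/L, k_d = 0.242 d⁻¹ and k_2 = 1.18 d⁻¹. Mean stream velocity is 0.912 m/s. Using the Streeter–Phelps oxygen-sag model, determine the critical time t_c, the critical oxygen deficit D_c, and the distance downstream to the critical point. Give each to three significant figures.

t_c ≈ 1.64 d; D_c ≈ 6.63 mg/L; x_c ≈ 129 km

With k_2/k_d = 4.876 and 1 − D₀(k_2−k_d)/(k_d L₀) = 0.9509,
t_c = ln(4.876 × 0.9509) / (1.18 − 0.242) = ln(4.637) / 0.9380 = 1.534/0.9380 = 1.635 d.
D_c = (k_d/k_2) L₀ e^(−k_d t_c) = (0.242/1.18) × 48.0 × e^(−0.242×1.635) = 0.2051 × 48.0 × 0.6732 = 6.627 mg/L.
x_c = v t_c = 0.912 m/s × 1.635 d × 86400 s/d = 128900 m ≈ 129 km.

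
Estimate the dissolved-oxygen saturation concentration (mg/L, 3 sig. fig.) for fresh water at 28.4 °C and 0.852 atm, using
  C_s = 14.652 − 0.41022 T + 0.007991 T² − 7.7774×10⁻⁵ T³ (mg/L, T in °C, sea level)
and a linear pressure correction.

At sea level: C_s = 14.652 − 0.41022×28.4 + 0.007991×28.4² − 7.7774×10⁻⁵×28.4³ = 7.665 mg/L.
Pressure correction: C_s' = 7.665 × 0.852 = 6.531 mg/L.

C_s ≈ 6.53 mg/L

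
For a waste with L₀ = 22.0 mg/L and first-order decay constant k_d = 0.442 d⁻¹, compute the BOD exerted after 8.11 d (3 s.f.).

y ≈ 21.4 mg/L

y_t = L₀(1 − e^(−k_d t)) = 22.0 × (1 − e^(−0.442×8.11))
= 22.0 × (1 − 0.02775) = 22.0 × 0.9723 = 21.39 mg/L.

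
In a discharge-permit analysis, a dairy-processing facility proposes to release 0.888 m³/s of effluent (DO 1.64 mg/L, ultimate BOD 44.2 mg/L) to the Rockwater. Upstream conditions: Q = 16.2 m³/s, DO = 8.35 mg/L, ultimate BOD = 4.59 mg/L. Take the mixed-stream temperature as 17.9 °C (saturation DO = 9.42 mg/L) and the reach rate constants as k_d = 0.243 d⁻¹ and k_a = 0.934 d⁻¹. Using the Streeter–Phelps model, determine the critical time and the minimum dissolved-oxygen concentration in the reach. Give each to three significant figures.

Mixed DO = (16.2×8.35 + 0.888×1.64)/(16.2+0.888) = 136.7/17.09 = 8.001 mg/L.
Mixed L₀ = (16.2×4.59 + 0.888×44.2)/(17.09) = 113.6/17.09 = 6.648 mg/L.
Initial deficit D₀ = C_s − DO₀ = 9.42 − 8.001 = 1.419 mg/L.
t_c = (1/0.6910) ln[(0.934/0.243)(1 − 1.419×0.6910/(0.243×6.648))] = 1.447 × ln(1.511) = 0.5977 d.
D_c = (0.243/0.934) × 6.648 × e^(−0.243×0.5977) = 0.2602 × 6.648 × 0.8648 = 1.496 mg/L.
Minimum DO = 9.42 − 1.496 = 7.924 mg/L.

t_c ≈ 0.598 d; minimum DO ≈ 7.92 mg/L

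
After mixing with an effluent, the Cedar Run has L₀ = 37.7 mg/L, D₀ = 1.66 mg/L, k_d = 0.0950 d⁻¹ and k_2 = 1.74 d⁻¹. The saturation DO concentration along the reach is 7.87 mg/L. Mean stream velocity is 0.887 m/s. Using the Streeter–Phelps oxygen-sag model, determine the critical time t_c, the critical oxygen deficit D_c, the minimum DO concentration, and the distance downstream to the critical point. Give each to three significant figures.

With k_2/k_d = 18.32 and 1 − D₀(k_2−k_d)/(k_d L₀) = 0.2376,
t_c = ln(18.32 × 0.2376) / (1.74 − 0.0950) = ln(4.351) / 1.645 = 1.470/1.645 = 0.8939 d.
D_c = (k_d/k_2) L₀ e^(−k_d t_c) = (0.0950/1.74) × 37.7 × e^(−0.0950×0.8939) = 0.05460 × 37.7 × 0.9186 = 1.891 mg/L.
Minimum DO = C_s − D_c = 7.87 − 1.891 = 5.979 mg/L.
x_c = v t_c = 0.887 m/s × 0.8939 d × 86400 s/d = 68500 m ≈ 68.5 km.

t_c ≈ 0.894 d; D_c ≈ 1.89 mg/L; min DO ≈ 5.98 mg/L; x_c ≈ 68.5 km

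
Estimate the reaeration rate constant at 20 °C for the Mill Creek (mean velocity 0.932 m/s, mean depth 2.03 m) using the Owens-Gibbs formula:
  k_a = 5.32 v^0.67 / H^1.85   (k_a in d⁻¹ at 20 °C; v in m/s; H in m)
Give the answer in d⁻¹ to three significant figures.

k_a ≈ 1.37 d⁻¹

k_a = 5.32 × 0.932^0.67 / 2.03^1.85 = 5.32 × 0.9539 / 3.706 = 1.369 d⁻¹.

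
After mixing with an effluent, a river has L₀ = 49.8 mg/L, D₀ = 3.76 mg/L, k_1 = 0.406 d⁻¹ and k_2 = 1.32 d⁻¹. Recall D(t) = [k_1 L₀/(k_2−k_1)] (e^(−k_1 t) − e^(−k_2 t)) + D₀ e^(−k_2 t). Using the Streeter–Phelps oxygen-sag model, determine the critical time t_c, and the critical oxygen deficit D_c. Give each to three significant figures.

t_c ≈ 1.09 d; D_c ≈ 9.86 mg/L

t_c = [1/(k_2−k_1)] ln[(k_2/k_1)(1 − D₀(k_2−k_1)/(k_1 L₀))]
= [1/(1.32−0.406)] ln[(1.32/0.406)(1 − 3.76×0.9140/(0.406×49.8))]
= (1/0.9140) ln[3.251 × 0.8300] = 1.094 × ln(2.699) = 1.094 × 0.9927 = 1.086 d.
D_c = (k_1/k_2) L₀ e^(−k_1 t_c) = (0.406/1.32) × 49.8 × e^(−0.406×1.086) = 0.3076 × 49.8 × 0.6434 = 9.855 mg/L.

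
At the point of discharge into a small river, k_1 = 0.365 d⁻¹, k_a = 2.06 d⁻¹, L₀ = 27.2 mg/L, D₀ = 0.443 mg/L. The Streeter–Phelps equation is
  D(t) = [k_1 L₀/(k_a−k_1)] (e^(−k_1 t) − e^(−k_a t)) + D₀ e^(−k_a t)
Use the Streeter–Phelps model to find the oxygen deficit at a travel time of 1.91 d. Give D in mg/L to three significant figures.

D ≈ 2.81 mg/L

k_1 L₀/(k_a−k_1) = 0.365×27.2/(2.06−0.365) = 9.928/1.695 = 5.857 mg/L.
e^(−k_1 t) = e^(−0.365×1.910) = 0.4980; e^(−k_a t) = e^(−2.06×1.910) = 0.01955.
D = 5.857 × (0.4980 − 0.01955) + 0.443 × 0.01955 = 2.802 + 0.008662 = 2.811 mg/L.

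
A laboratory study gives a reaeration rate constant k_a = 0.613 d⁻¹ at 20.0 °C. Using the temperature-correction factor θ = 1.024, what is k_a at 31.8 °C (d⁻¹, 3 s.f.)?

k_a ≈ 0.811 d⁻¹

k_a(T₂) = k_a(T₁) · θ^(T₂−T₁) = 0.613 × 1.024^(31.8−20.0)
= 0.613 × 1.024^11.8 = 0.613 × 1.323 = 0.8110 d⁻¹.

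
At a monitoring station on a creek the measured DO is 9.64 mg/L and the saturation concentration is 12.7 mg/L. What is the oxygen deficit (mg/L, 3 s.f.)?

D ≈ 3.06 mg/L

D = C_s − C = 12.7 − 9.64 = 3.06 mg/L.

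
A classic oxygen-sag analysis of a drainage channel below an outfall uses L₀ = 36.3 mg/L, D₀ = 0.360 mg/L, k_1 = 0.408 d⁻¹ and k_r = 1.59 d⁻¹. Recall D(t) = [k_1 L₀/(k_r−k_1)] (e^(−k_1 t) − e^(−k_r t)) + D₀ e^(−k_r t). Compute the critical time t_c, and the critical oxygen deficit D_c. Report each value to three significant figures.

t_c = [1/(k_r−k_1)] ln[(k_r/k_1)(1 − D₀(k_r−k_1)/(k_1 L₀))]
= [1/(1.59−0.408)] ln[(1.59/0.408)(1 − 0.360×1.182/(0.408×36.3))]
= (1/1.182) ln[3.897 × 0.9713] = 0.8460 × ln(3.785) = 0.8460 × 1.331 = 1.126 d.
L(t_c) = L₀ e^(−k_1 t_c) = 36.3 × 0.6316 = 22.93 mg/L, and at the critical point k_r D_c = k_1 L, so D_c = (0.408/1.59) × 22.93 = 5.883 mg/L.

t_c ≈ 1.13 d; D_c ≈ 5.88 mg/L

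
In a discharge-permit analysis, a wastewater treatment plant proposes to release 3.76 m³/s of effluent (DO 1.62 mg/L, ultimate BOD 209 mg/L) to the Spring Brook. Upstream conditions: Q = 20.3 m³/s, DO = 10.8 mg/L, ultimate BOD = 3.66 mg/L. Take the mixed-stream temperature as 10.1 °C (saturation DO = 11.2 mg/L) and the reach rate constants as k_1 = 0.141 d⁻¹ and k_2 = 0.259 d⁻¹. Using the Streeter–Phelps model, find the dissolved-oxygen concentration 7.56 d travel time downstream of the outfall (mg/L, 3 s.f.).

DO ≈ 2.26 mg/L

Mixed DO = (20.3×10.8 + 3.76×1.62)/(20.3+3.76) = 225.3/24.06 = 9.365 mg/L.
Mixed L₀ = (20.3×3.66 + 3.76×209)/(24.06) = 860.1/24.06 = 35.75 mg/L.
Initial deficit D₀ = C_s − DO₀ = 11.2 − 9.365 = 1.835 mg/L.
D(7.56) = [0.141×35.75/(0.259−0.141)](e^(−0.141×7.56) − e^(−0.259×7.56)) + 1.835 e^(−0.259×7.56)
= 42.72 × (0.3444 − 0.1411) + 1.835 × 0.1411 = 8.942 mg/L.
DO = 11.2 − 8.942 = 2.258 mg/L.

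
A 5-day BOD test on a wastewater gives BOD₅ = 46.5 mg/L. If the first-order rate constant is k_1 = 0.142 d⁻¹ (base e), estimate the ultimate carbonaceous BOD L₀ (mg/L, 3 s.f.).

L₀ ≈ 91.5 mg/L

BOD₅ = L₀(1 − e^(−5k_1)) ⇒ L₀ = BOD₅ / (1 − e^(−5×0.142))
= 46.5 / (1 − 0.4916) = 46.5 / 0.5084 = 91.47 mg/L.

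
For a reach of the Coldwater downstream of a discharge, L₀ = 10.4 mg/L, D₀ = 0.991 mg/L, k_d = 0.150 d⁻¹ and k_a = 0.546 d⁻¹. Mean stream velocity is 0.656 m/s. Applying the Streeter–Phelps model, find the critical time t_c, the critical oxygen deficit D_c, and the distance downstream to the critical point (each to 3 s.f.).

With k_a/k_d = 3.640 and 1 − D₀(k_a−k_d)/(k_d L₀) = 0.7484,
t_c = ln(3.640 × 0.7484) / (0.546 − 0.150) = ln(2.724) / 0.3960 = 1.002/0.3960 = 2.531 d.
D_c = (k_d/k_a) L₀ e^(−k_d t_c) = (0.150/0.546) × 10.4 × e^(−0.150×2.531) = 0.2747 × 10.4 × 0.6841 = 1.955 mg/L.
x_c = v t_c = 0.656 m/s × 2.531 d × 86400 s/d = 143400 m ≈ 143 km.

t_c ≈ 2.53 d; D_c ≈ 1.95 mg/L; x_c ≈ 143 km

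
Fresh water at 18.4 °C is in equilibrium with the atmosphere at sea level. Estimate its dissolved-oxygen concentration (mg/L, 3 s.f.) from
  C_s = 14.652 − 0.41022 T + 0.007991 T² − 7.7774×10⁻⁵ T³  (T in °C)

C_s = 14.652 − 0.41022×18.4 + 0.007991×18.4² − 7.7774×10⁻⁵×18.4³ = 9.325 mg/L.

C_s ≈ 9.32 mg/L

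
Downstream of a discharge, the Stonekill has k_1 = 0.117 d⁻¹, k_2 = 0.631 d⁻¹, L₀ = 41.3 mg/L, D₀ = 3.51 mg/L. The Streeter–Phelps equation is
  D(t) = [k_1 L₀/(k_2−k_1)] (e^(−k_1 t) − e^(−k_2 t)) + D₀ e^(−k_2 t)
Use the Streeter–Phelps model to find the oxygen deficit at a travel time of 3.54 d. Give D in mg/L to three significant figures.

D ≈ 5.58 mg/L

k_1 L₀/(k_2−k_1) = 0.117×41.3/(0.631−0.117) = 4.832/0.5140 = 9.401 mg/L.
e^(−k_1 t) = e^(−0.117×3.540) = 0.6609; e^(−k_2 t) = e^(−0.631×3.540) = 0.1071.
D = 9.401 × (0.6609 − 0.1071) + 3.51 × 0.1071 = 5.206 + 0.3760 = 5.582 mg/L.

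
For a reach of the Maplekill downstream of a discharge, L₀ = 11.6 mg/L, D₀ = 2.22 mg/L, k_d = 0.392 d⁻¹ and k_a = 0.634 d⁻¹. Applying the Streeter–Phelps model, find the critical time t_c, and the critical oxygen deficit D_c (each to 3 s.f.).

t_c ≈ 1.47 d; D_c ≈ 4.04 mg/L

At the critical point dD/dt = 0, so k_d L₀ e^(−k_d t) = k_a D. Substituting D(t) from the Streeter–Phelps equation and solving for t gives
t_c = ln[(k_a/k_d)(1 − D₀(k_a−k_d)/(k_d L₀))] / (k_a−k_d).
Here k_a−k_d = 0.2420 d⁻¹ and 1 − D₀(k_a−k_d)/(k_d L₀) = 1 − 2.22×0.2420/(0.392×11.6) = 0.8819, so
t_c = ln(1.617 × 0.8819) / 0.2420 = 0.3551 / 0.2420 = 1.467 d.
L(t_c) = L₀ e^(−k_d t_c) = 11.6 × 0.5626 = 6.527 mg/L, and at the critical point k_a D_c = k_d L, so D_c = (0.392/0.634) × 6.527 = 4.035 mg/L.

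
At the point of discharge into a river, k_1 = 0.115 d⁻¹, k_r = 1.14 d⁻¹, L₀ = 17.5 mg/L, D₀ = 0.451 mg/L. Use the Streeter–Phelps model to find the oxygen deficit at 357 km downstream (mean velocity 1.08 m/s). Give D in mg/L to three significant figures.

D ≈ 1.25 mg/L

Travel time t = x/v = 357 km / (1.08 m/s) = 357000 m / 1.08 m/s = 330600 s = 3.826 d.
k_1 L₀/(k_r−k_1) = 0.115×17.5/(1.14−0.115) = 2.013/1.025 = 1.963 mg/L.
e^(−k_1 t) = e^(−0.115×3.826) = 0.6441; e^(−k_r t) = e^(−1.14×3.826) = 0.01276.
D = 1.963 × (0.6441 − 0.01276) + 0.451 × 0.01276 = 1.239 + 0.005754 = 1.245 mg/L.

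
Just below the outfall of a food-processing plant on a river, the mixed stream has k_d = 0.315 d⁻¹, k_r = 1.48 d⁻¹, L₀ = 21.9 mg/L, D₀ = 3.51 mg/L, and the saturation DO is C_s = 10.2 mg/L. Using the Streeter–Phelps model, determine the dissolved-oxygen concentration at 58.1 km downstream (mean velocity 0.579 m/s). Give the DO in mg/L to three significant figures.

Travel time t = x/v = 58.1 km / (0.579 m/s) = 58100 m / 0.579 m/s = 100300 s = 1.161 d.
k_d L₀/(k_r−k_d) = 0.315×21.9/(1.48−0.315) = 6.898/1.165 = 5.921 mg/L.
e^(−k_d t) = e^(−0.315×1.161) = 0.6936; e^(−k_r t) = e^(−1.48×1.161) = 0.1793.
D = 5.921 × (0.6936 − 0.1793) + 3.51 × 0.1793 = 3.046 + 0.6292 = 3.675 mg/L.
DO = C_s − D = 10.2 − 3.675 = 6.525 mg/L.

DO ≈ 6.53 mg/L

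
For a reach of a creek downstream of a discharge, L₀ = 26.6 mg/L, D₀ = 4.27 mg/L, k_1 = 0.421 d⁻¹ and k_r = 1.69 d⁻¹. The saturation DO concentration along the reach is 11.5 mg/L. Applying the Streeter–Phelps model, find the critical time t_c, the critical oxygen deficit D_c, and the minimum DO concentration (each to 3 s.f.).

t_c ≈ 0.574 d; D_c ≈ 5.20 mg/L; min DO ≈ 6.30 mg/L

With k_r/k_1 = 4.014 and 1 − D₀(k_r−k_1)/(k_1 L₀) = 0.5161,
t_c = ln(4.014 × 0.5161) / (1.69 − 0.421) = ln(2.072) / 1.269 = 0.7285/1.269 = 0.5740 d.
D_c = (k_1/k_r) L₀ e^(−k_1 t_c) = (0.421/1.69) × 26.6 × e^(−0.421×0.5740) = 0.2491 × 26.6 × 0.7853 = 5.204 mg/L.
Minimum DO = C_s − D_c = 11.5 − 5.204 = 6.296 mg/L.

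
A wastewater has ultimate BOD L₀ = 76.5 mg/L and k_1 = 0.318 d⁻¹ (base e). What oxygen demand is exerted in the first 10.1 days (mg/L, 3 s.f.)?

y_t = L₀(1 − e^(−k_1 t)) = 76.5 × (1 − e^(−0.318×10.1))
= 76.5 × (1 − 0.04028) = 76.5 × 0.9597 = 73.42 mg/L.

y ≈ 73.4 mg/L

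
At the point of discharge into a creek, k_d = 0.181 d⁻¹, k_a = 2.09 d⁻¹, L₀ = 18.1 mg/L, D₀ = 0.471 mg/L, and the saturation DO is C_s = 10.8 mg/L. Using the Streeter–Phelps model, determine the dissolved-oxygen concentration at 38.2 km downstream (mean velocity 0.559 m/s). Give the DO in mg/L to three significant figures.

Travel time t = x/v = 38.2 km / (0.559 m/s) = 38200 m / 0.559 m/s = 68340 s = 0.7909 d.
k_d L₀/(k_a−k_d) = 0.181×18.1/(2.09−0.181) = 3.276/1.909 = 1.716 mg/L.
e^(−k_d t) = e^(−0.181×0.7909) = 0.8666; e^(−k_a t) = e^(−2.09×0.7909) = 0.1915.
D = 1.716 × (0.8666 − 0.1915) + 0.471 × 0.1915 = 1.159 + 0.09018 = 1.249 mg/L.
DO = C_s − D = 10.8 − 1.249 = 9.551 mg/L.

DO ≈ 9.55 mg/L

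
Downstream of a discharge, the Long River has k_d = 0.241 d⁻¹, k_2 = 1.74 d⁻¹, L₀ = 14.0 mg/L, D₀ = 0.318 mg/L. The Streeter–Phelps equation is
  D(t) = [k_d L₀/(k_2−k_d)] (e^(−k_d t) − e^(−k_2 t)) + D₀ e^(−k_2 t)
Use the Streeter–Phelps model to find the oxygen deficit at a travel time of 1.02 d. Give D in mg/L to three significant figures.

k_d L₀/(k_2−k_d) = 0.241×14.0/(1.74−0.241) = 3.374/1.499 = 2.251 mg/L.
e^(−k_d t) = e^(−0.241×1.020) = 0.7821; e^(−k_2 t) = e^(−1.74×1.020) = 0.1695.
D = 2.251 × (0.7821 − 0.1695) + 0.318 × 0.1695 = 1.379 + 0.05391 = 1.433 mg/L.

D ≈ 1.43 mg/L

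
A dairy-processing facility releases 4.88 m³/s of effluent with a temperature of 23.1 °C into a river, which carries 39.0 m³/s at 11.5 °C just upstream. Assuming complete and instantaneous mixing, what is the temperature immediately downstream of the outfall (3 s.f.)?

Flow-weighted mixing: C = (Q_r C_r + Q_w C_w)/(Q_r + Q_w)
= (39.0×11.5 + 4.88×23.1)/(39.0 + 4.88) = 561.2/43.88 = 12.79 °C.

12.8 °C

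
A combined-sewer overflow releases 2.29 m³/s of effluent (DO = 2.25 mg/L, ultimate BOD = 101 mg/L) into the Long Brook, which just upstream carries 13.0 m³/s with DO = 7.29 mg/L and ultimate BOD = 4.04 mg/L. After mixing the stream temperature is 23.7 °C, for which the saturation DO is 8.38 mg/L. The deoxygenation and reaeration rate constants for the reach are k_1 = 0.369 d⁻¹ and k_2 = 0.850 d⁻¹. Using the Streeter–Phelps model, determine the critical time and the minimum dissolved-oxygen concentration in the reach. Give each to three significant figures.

t_c ≈ 1.45 d; minimum DO ≈ 3.65 mg/L

Mixed DO = (13.0×7.29 + 2.29×2.25)/(13.0+2.29) = 99.92/15.29 = 6.535 mg/L.
Mixed L₀ = (13.0×4.04 + 2.29×101)/(15.29) = 283.8/15.29 = 18.56 mg/L.
Initial deficit D₀ = C_s − DO₀ = 8.38 − 6.535 = 1.845 mg/L.
t_c = (1/0.4810) ln[(0.850/0.369)(1 − 1.845×0.4810/(0.369×18.56))] = 2.079 × ln(2.005) = 1.446 d.
D_c = (0.369/0.850) × 18.56 × e^(−0.369×1.446) = 0.4341 × 18.56 × 0.5864 = 4.725 mg/L.
Minimum DO = 8.38 − 4.725 = 3.655 mg/L.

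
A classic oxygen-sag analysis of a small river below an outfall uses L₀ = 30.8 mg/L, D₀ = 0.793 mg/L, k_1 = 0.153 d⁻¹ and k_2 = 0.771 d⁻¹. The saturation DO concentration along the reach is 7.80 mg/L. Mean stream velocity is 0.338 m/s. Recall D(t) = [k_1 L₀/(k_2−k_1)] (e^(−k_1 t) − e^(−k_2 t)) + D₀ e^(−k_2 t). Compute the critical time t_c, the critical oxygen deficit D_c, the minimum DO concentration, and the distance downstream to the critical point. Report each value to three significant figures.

t_c = [1/(k_2−k_1)] ln[(k_2/k_1)(1 − D₀(k_2−k_1)/(k_1 L₀))]
= [1/(0.771−0.153)] ln[(0.771/0.153)(1 − 0.793×0.6180/(0.153×30.8))]
= (1/0.6180) ln[5.039 × 0.8960] = 1.618 × ln(4.515) = 1.618 × 1.507 = 2.439 d.
D_c = (k_1/k_2) L₀ e^(−k_1 t_c) = (0.153/0.771) × 30.8 × e^(−0.153×2.439) = 0.1984 × 30.8 × 0.6885 = 4.208 mg/L.
Minimum DO = C_s − D_c = 7.80 − 4.208 = 3.592 mg/L.
x_c = v t_c = 0.338 m/s × 2.439 d × 86400 s/d = 71230 m ≈ 71.2 km.

t_c ≈ 2.44 d; D_c ≈ 4.21 mg/L; min DO ≈ 3.59 mg/L; x_c ≈ 71.2 km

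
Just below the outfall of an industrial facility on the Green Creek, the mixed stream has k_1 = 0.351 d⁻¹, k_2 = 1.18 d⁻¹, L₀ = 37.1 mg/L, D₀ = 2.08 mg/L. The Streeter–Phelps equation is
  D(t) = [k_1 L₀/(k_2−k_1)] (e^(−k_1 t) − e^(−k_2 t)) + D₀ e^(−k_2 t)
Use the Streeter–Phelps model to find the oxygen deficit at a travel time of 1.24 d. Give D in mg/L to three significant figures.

k_1 L₀/(k_2−k_1) = 0.351×37.1/(1.18−0.351) = 13.02/0.8290 = 15.71 mg/L.
e^(−k_1 t) = e^(−0.351×1.240) = 0.6471; e^(−k_2 t) = e^(−1.18×1.240) = 0.2315.
D = 15.71 × (0.6471 − 0.2315) + 2.08 × 0.2315 = 6.529 + 0.4815 = 7.010 mg/L.

D ≈ 7.01 mg/L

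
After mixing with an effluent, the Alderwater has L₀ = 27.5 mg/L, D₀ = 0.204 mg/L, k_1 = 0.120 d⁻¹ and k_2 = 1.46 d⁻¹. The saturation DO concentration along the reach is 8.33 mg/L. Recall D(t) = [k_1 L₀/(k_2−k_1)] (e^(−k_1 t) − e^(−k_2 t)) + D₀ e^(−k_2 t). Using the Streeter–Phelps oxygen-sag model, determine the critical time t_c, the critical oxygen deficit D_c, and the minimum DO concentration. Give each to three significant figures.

At the critical point dD/dt = 0, so k_1 L₀ e^(−k_1 t) = k_2 D. Substituting D(t) from the Streeter–Phelps equation and solving for t gives
t_c = ln[(k_2/k_1)(1 − D₀(k_2−k_1)/(k_1 L₀))] / (k_2−k_1).
Here k_2−k_1 = 1.340 d⁻¹ and 1 − D₀(k_2−k_1)/(k_1 L₀) = 1 − 0.204×1.340/(0.120×27.5) = 0.9172, so
t_c = ln(12.17 × 0.9172) / 1.340 = 2.412 / 1.340 = 1.800 d.
L(t_c) = L₀ e^(−k_1 t_c) = 27.5 × 0.8057 = 22.16 mg/L, and at the critical point k_2 D_c = k_1 L, so D_c = (0.120/1.46) × 22.16 = 1.821 mg/L.
Minimum DO = C_s − D_c = 8.33 − 1.821 = 6.509 mg/L.

t_c ≈ 1.80 d; D_c ≈ 1.82 mg/L; min DO ≈ 6.51 mg/L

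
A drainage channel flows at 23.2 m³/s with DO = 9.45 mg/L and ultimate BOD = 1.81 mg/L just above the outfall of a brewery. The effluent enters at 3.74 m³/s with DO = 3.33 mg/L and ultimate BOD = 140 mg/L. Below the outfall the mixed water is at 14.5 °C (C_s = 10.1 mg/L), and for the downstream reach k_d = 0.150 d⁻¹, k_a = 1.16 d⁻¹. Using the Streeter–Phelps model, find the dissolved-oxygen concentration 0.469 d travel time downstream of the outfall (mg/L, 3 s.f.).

Mixed DO = (23.2×9.45 + 3.74×3.33)/(23.2+3.74) = 231.7/26.94 = 8.600 mg/L.
Mixed L₀ = (23.2×1.81 + 3.74×140)/(26.94) = 565.6/26.94 = 20.99 mg/L.
Initial deficit D₀ = C_s − DO₀ = 10.1 − 8.600 = 1.500 mg/L.
D(0.469) = [0.150×20.99/(1.16−0.150)](e^(−0.150×0.469) − e^(−1.16×0.469)) + 1.500 e^(−1.16×0.469)
= 3.118 × (0.9321 − 0.5804) + 1.500 × 0.5804 = 1.967 mg/L.
DO = 10.1 − 1.967 = 8.133 mg/L.

DO ≈ 8.13 mg/L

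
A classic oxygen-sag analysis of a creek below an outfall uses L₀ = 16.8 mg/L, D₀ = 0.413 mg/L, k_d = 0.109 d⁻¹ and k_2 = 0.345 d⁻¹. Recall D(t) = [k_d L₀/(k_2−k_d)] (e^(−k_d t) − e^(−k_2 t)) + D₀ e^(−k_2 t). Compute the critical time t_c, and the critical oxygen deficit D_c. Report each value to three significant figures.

t_c ≈ 4.65 d; D_c ≈ 3.20 mg/L

At the critical point dD/dt = 0, so k_d L₀ e^(−k_d t) = k_2 D. Substituting D(t) from the Streeter–Phelps equation and solving for t gives
t_c = ln[(k_2/k_d)(1 − D₀(k_2−k_d)/(k_d L₀))] / (k_2−k_d).
Here k_2−k_d = 0.2360 d⁻¹ and 1 − D₀(k_2−k_d)/(k_d L₀) = 1 − 0.413×0.2360/(0.109×16.8) = 0.9468, so
t_c = ln(3.165 × 0.9468) / 0.2360 = 1.098 / 0.2360 = 4.650 d.
D_c = (k_d/k_2) L₀ e^(−k_d t_c) = (0.109/0.345) × 16.8 × e^(−0.109×4.650) = 0.3159 × 16.8 × 0.6024 = 3.197 mg/L.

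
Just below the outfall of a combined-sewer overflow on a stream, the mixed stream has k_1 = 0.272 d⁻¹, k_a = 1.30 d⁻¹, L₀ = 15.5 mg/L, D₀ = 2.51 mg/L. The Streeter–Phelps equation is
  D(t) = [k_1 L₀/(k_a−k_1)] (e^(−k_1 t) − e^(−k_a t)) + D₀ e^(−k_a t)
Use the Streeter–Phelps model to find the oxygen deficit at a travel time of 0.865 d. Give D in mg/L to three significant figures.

k_1 L₀/(k_a−k_1) = 0.272×15.5/(1.30−0.272) = 4.216/1.028 = 4.101 mg/L.
e^(−k_1 t) = e^(−0.272×0.8650) = 0.7903; e^(−k_a t) = e^(−1.30×0.8650) = 0.3248.
D = 4.101 × (0.7903 − 0.3248) + 2.51 × 0.3248 = 1.909 + 0.8153 = 2.725 mg/L.

D ≈ 2.72 mg/L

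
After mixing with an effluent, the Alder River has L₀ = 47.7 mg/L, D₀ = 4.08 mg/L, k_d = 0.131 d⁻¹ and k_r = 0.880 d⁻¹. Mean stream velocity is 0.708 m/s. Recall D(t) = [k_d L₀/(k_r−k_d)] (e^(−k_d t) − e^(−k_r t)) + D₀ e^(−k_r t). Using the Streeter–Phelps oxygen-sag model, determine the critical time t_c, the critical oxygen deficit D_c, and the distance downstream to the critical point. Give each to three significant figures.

At the critical point dD/dt = 0, so k_d L₀ e^(−k_d t) = k_r D. Substituting D(t) from the Streeter–Phelps equation and solving for t gives
t_c = ln[(k_r/k_d)(1 − D₀(k_r−k_d)/(k_d L₀))] / (k_r−k_d).
Here k_r−k_d = 0.7490 d⁻¹ and 1 − D₀(k_r−k_d)/(k_d L₀) = 1 − 4.08×0.7490/(0.131×47.7) = 0.5110, so
t_c = ln(6.718 × 0.5110) / 0.7490 = 1.233 / 0.7490 = 1.647 d.
D_c = (k_d/k_r) L₀ e^(−k_d t_c) = (0.131/0.880) × 47.7 × e^(−0.131×1.647) = 0.1489 × 47.7 × 0.8060 = 5.723 mg/L.
x_c = v t_c = 0.708 m/s × 1.647 d × 86400 s/d = 100700 m ≈ 101 km.

t_c ≈ 1.65 d; D_c ≈ 5.72 mg/L; x_c ≈ 101 km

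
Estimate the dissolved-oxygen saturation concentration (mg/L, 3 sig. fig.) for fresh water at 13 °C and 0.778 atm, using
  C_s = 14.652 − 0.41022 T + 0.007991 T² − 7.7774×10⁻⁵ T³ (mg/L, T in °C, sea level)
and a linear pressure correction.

At sea level: C_s = 14.652 − 0.41022×13 + 0.007991×13² − 7.7774×10⁻⁵×13³ = 10.50 mg/L.
Pressure correction: C_s' = 10.50 × 0.778 = 8.168 mg/L.

C_s ≈ 8.17 mg/L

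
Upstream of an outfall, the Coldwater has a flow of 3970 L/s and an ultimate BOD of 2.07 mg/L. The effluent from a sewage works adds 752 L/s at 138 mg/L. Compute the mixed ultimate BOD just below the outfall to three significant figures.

Flow-weighted mixing: C = (Q_r C_r + Q_w C_w)/(Q_r + Q_w)
= (3970×2.07 + 752×138)/(3970 + 752) = 112000/4722 = 23.72 mg/L.

23.7 mg/L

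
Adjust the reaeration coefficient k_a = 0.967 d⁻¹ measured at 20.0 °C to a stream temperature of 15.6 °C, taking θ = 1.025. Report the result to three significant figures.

k_a(T₂) = k_a(T₁) · θ^(T₂−T₁) = 0.967 × 1.025^(15.6−20.0)
= 0.967 × 1.025^-4.40 = 0.967 × 0.8970 = 0.8674 d⁻¹.

k_a ≈ 0.867 d⁻¹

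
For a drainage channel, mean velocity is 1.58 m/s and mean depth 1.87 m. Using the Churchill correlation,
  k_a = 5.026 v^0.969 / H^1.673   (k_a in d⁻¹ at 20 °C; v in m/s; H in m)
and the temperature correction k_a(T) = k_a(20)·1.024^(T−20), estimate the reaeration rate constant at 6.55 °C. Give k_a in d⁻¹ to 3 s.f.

k_a(20) = 5.026 × 1.58^0.969 / 1.87^1.673 = 5.026 × 1.558 / 2.850 = 2.747 d⁻¹.
k_a(6.55) = 2.747 × 1.024^(6.55−20) = 2.747 × 0.7269 = 1.997 d⁻¹.

k_a ≈ 2.00 d⁻¹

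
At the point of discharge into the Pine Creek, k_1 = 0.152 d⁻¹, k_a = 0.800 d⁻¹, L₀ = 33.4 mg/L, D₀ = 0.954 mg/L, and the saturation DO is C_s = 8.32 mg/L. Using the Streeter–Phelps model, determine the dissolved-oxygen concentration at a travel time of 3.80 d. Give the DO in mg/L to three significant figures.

k_1 L₀/(k_a−k_1) = 0.152×33.4/(0.800−0.152) = 5.077/0.6480 = 7.835 mg/L.
e^(−k_1 t) = e^(−0.152×3.800) = 0.5612; e^(−k_a t) = e^(−0.800×3.800) = 0.04783.
D = 7.835 × (0.5612 − 0.04783) + 0.954 × 0.04783 = 4.022 + 0.04563 = 4.068 mg/L.
DO = C_s − D = 8.32 − 4.068 = 4.252 mg/L.

DO ≈ 4.25 mg/L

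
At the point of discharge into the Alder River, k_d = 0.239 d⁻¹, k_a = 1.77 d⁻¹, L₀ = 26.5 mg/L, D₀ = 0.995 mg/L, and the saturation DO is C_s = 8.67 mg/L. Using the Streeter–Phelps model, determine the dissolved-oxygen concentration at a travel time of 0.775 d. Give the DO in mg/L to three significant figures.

k_d L₀/(k_a−k_d) = 0.239×26.5/(1.77−0.239) = 6.333/1.531 = 4.137 mg/L.
e^(−k_d t) = e^(−0.239×0.7750) = 0.8309; e^(−k_a t) = e^(−1.77×0.7750) = 0.2537.
D = 4.137 × (0.8309 − 0.2537) + 0.995 × 0.2537 = 2.388 + 0.2524 = 2.640 mg/L.
DO = C_s − D = 8.67 − 2.640 = 6.030 mg/L.

DO ≈ 6.03 mg/L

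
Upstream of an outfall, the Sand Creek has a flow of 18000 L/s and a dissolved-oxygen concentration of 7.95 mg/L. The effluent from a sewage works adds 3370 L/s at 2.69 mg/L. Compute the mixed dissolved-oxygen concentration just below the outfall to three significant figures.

Flow-weighted mixing: C = (Q_r C_r + Q_w C_w)/(Q_r + Q_w)
= (18000×7.95 + 3370×2.69)/(18000 + 3370) = 152200/21370 = 7.121 mg/L.

7.12 mg/L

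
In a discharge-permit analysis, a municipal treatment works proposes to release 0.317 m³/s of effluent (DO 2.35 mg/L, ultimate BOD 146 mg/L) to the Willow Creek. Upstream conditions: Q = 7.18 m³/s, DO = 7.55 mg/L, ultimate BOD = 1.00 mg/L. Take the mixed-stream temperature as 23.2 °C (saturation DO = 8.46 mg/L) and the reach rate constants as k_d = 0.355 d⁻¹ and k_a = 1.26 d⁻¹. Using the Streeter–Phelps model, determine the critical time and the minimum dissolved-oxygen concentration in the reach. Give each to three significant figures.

Mixed DO = (7.18×7.55 + 0.317×2.35)/(7.18+0.317) = 54.95/7.497 = 7.330 mg/L.
Mixed L₀ = (7.18×1.00 + 0.317×146)/(7.497) = 53.46/7.497 = 7.131 mg/L.
Initial deficit D₀ = C_s − DO₀ = 8.46 − 7.330 = 1.130 mg/L.
t_c = (1/0.9050) ln[(1.26/0.355)(1 − 1.130×0.9050/(0.355×7.131))] = 1.105 × ln(2.116) = 0.8280 d.
D_c = (0.355/1.26) × 7.131 × e^(−0.355×0.8280) = 0.2817 × 7.131 × 0.7453 = 1.497 mg/L.
Minimum DO = 8.46 − 1.497 = 6.963 mg/L.

t_c ≈ 0.828 d; minimum DO ≈ 6.96 mg/L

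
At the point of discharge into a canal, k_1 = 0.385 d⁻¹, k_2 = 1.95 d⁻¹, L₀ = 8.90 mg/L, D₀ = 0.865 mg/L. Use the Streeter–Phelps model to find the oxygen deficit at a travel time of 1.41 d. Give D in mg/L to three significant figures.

k_1 L₀/(k_2−k_1) = 0.385×8.90/(1.95−0.385) = 3.427/1.565 = 2.189 mg/L.
e^(−k_1 t) = e^(−0.385×1.410) = 0.5811; e^(−k_2 t) = e^(−1.95×1.410) = 0.06396.
D = 2.189 × (0.5811 − 0.06396) + 0.865 × 0.06396 = 1.132 + 0.05533 = 1.188 mg/L.

D ≈ 1.19 mg/L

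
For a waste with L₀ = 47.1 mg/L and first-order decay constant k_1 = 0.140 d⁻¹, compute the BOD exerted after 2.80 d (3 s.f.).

y ≈ 15.3 mg/L

y_t = L₀(1 − e^(−k_1 t)) = 47.1 × (1 − e^(−0.140×2.80))
= 47.1 × (1 − 0.6757) = 47.1 × 0.3243 = 15.27 mg/L.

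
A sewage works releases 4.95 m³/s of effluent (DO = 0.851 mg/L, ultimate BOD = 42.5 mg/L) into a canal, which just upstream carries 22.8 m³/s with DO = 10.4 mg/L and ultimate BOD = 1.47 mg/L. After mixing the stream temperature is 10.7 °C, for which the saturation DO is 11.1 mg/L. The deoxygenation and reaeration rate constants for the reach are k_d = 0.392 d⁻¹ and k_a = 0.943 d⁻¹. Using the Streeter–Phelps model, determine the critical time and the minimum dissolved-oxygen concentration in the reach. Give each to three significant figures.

Mixed DO = (22.8×10.4 + 4.95×0.851)/(22.8+4.95) = 241.3/27.75 = 8.697 mg/L.
Mixed L₀ = (22.8×1.47 + 4.95×42.5)/(27.75) = 243.9/27.75 = 8.789 mg/L.
Initial deficit D₀ = C_s − DO₀ = 11.1 − 8.697 = 2.403 mg/L.
t_c = (1/0.5510) ln[(0.943/0.392)(1 − 2.403×0.5510/(0.392×8.789))] = 1.815 × ln(1.481) = 0.7127 d.
D_c = (0.392/0.943) × 8.789 × e^(−0.392×0.7127) = 0.4157 × 8.789 × 0.7563 = 2.763 mg/L.
Minimum DO = 11.1 − 2.763 = 8.337 mg/L.

t_c ≈ 0.713 d; minimum DO ≈ 8.34 mg/L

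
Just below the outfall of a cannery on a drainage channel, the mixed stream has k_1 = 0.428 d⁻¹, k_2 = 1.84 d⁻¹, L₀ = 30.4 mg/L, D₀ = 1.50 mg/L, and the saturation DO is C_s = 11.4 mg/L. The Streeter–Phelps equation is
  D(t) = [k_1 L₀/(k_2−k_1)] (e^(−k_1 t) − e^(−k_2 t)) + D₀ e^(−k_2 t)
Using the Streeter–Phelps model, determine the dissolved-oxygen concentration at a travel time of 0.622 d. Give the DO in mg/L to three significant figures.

DO ≈ 6.80 mg/L

k_1 L₀/(k_2−k_1) = 0.428×30.4/(1.84−0.428) = 13.01/1.412 = 9.215 mg/L.
e^(−k_1 t) = e^(−0.428×0.6220) = 0.7663; e^(−k_2 t) = e^(−1.84×0.6220) = 0.3184.
D = 9.215 × (0.7663 − 0.3184) + 1.50 × 0.3184 = 4.127 + 0.4776 = 4.605 mg/L.
DO = C_s − D = 11.4 − 4.605 = 6.795 mg/L.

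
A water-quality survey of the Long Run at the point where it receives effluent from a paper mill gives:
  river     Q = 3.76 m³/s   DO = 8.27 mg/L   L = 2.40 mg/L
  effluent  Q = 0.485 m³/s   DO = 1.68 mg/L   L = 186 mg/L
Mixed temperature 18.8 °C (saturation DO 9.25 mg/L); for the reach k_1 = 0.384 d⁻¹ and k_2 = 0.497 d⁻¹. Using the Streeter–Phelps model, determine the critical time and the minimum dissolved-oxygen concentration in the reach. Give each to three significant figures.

t_c ≈ 2.09 d; minimum DO ≈ 1.15 mg/L

Mixed DO = (3.76×8.27 + 0.485×1.68)/(3.76+0.485) = 31.91/4.245 = 7.517 mg/L.
Mixed L₀ = (3.76×2.40 + 0.485×186)/(4.245) = 99.23/4.245 = 23.38 mg/L.
Initial deficit D₀ = C_s − DO₀ = 9.25 − 7.517 = 1.733 mg/L.
t_c = (1/0.1130) ln[(0.497/0.384)(1 − 1.733×0.1130/(0.384×23.38))] = 8.850 × ln(1.266) = 2.088 d.
D_c = (0.384/0.497) × 23.38 × e^(−0.384×2.088) = 0.7726 × 23.38 × 0.4486 = 8.103 mg/L.
Minimum DO = 9.25 − 8.103 = 1.147 mg/L.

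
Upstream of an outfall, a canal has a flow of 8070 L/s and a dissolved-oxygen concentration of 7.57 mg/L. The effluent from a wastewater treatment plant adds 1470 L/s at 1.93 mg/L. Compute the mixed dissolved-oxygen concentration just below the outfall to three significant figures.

Flow-weighted mixing: C = (Q_r C_r + Q_w C_w)/(Q_r + Q_w)
= (8070×7.57 + 1470×1.93)/(8070 + 1470) = 63930/9540 = 6.701 mg/L.

6.70 mg/L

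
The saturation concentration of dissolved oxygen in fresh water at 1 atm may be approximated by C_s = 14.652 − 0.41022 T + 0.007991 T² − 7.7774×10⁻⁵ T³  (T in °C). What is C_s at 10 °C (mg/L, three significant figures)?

C_s ≈ 11.3 mg/L

C_s = 14.652 − 0.41022×10 + 0.007991×10² − 7.7774×10⁻⁵×10³ = 11.27 mg/L.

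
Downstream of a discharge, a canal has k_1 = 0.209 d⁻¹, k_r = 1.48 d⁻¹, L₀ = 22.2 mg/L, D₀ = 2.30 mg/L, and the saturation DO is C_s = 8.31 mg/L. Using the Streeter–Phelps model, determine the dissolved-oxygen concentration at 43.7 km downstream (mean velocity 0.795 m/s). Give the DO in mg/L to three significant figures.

Travel time t = x/v = 43.7 km / (0.795 m/s) = 43700 m / 0.795 m/s = 54970 s = 0.6362 d.
k_1 L₀/(k_r−k_1) = 0.209×22.2/(1.48−0.209) = 4.640/1.271 = 3.651 mg/L.
e^(−k_1 t) = e^(−0.209×0.6362) = 0.8755; e^(−k_r t) = e^(−1.48×0.6362) = 0.3900.
D = 3.651 × (0.8755 − 0.3900) + 2.30 × 0.3900 = 1.772 + 0.8970 = 2.669 mg/L.
DO = C_s − D = 8.31 − 2.669 = 5.641 mg/L.

DO ≈ 5.64 mg/L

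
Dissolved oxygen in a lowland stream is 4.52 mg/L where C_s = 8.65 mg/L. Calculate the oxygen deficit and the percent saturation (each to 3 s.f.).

D = C_s − C = 8.65 − 4.52 = 4.13 mg/L.
% saturation = 4.52/8.65 × 100 = 52.3 %.

D ≈ 4.13 mg/L; 52.3 % saturation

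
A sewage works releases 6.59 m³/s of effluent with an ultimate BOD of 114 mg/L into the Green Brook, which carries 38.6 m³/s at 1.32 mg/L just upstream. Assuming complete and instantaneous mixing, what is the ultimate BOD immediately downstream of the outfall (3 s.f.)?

17.8 mg/L

Flow-weighted mixing: C = (Q_r C_r + Q_w C_w)/(Q_r + Q_w)
= (38.6×1.32 + 6.59×114)/(38.6 + 6.59) = 802.2/45.19 = 17.75 mg/L.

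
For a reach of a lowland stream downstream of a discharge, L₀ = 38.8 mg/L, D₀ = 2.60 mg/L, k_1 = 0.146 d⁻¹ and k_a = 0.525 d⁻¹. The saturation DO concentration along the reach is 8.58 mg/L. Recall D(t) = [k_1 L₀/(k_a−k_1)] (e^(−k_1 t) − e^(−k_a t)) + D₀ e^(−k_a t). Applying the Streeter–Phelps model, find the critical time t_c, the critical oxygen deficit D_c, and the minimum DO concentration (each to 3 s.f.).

t_c ≈ 2.87 d; D_c ≈ 7.09 mg/L; min DO ≈ 1.49 mg/L

At the critical point dD/dt = 0, so k_1 L₀ e^(−k_1 t) = k_a D. Substituting D(t) from the Streeter–Phelps equation and solving for t gives
t_c = ln[(k_a/k_1)(1 − D₀(k_a−k_1)/(k_1 L₀))] / (k_a−k_1).
Here k_a−k_1 = 0.3790 d⁻¹ and 1 − D₀(k_a−k_1)/(k_1 L₀) = 1 − 2.60×0.3790/(0.146×38.8) = 0.8260, so
t_c = ln(3.596 × 0.8260) / 0.3790 = 1.089 / 0.3790 = 2.873 d.
D_c = (k_1/k_a) L₀ e^(−k_1 t_c) = (0.146/0.525) × 38.8 × e^(−0.146×2.873) = 0.2781 × 38.8 × 0.6574 = 7.094 mg/L.
Minimum DO = C_s − D_c = 8.58 − 7.094 = 1.486 mg/L.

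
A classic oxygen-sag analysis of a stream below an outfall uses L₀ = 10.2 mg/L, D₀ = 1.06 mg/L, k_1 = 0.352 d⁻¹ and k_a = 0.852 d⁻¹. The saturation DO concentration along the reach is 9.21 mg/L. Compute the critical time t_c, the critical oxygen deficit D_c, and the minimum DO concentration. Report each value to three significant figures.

t_c = [1/(k_a−k_1)] ln[(k_a/k_1)(1 − D₀(k_a−k_1)/(k_1 L₀))]
= [1/(0.852−0.352)] ln[(0.852/0.352)(1 − 1.06×0.5000/(0.352×10.2))]
= (1/0.5000) ln[2.420 × 0.8524] = 2.000 × ln(2.063) = 2.000 × 0.7242 = 1.448 d.
L(t_c) = L₀ e^(−k_1 t_c) = 10.2 × 0.6006 = 6.126 mg/L, and at the critical point k_a D_c = k_1 L, so D_c = (0.352/0.852) × 6.126 = 2.531 mg/L.
Minimum DO = C_s − D_c = 9.21 − 2.531 = 6.679 mg/L.

t_c ≈ 1.45 d; D_c ≈ 2.53 mg/L; min DO ≈ 6.68 mg/L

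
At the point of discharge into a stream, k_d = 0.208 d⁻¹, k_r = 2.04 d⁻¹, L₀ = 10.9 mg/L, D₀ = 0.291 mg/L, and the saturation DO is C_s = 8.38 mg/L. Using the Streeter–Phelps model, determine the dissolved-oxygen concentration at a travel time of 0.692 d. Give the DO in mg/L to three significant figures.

k_d L₀/(k_r−k_d) = 0.208×10.9/(2.04−0.208) = 2.267/1.832 = 1.238 mg/L.
e^(−k_d t) = e^(−0.208×0.6920) = 0.8659; e^(−k_r t) = e^(−2.04×0.6920) = 0.2437.
D = 1.238 × (0.8659 − 0.2437) + 0.291 × 0.2437 = 0.7700 + 0.07093 = 0.8409 mg/L.
DO = C_s − D = 8.38 − 0.8409 = 7.539 mg/L.

DO ≈ 7.54 mg/L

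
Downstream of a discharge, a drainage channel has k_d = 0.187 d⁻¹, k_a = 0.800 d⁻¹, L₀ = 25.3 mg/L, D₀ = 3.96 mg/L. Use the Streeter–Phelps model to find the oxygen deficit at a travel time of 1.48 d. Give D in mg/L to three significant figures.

D ≈ 4.70 mg/L

k_d L₀/(k_a−k_d) = 0.187×25.3/(0.800−0.187) = 4.731/0.6130 = 7.718 mg/L.
e^(−k_d t) = e^(−0.187×1.480) = 0.7582; e^(−k_a t) = e^(−0.800×1.480) = 0.3061.
D = 7.718 × (0.7582 − 0.3061) + 3.96 × 0.3061 = 3.490 + 1.212 = 4.702 mg/L.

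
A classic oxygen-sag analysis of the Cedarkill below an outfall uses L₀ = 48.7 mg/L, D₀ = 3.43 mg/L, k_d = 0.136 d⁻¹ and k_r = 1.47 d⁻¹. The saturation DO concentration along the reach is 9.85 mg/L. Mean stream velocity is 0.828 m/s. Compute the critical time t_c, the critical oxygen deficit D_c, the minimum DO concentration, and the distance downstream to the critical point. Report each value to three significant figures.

t_c ≈ 0.904 d; D_c ≈ 3.98 mg/L; min DO ≈ 5.87 mg/L; x_c ≈ 64.7 km

At the critical point dD/dt = 0, so k_d L₀ e^(−k_d t) = k_r D. Substituting D(t) from the Streeter–Phelps equation and solving for t gives
t_c = ln[(k_r/k_d)(1 − D₀(k_r−k_d)/(k_d L₀))] / (k_r−k_d).
Here k_r−k_d = 1.334 d⁻¹ and 1 − D₀(k_r−k_d)/(k_d L₀) = 1 − 3.43×1.334/(0.136×48.7) = 0.3092, so
t_c = ln(10.81 × 0.3092) / 1.334 = 1.206 / 1.334 = 0.9044 d.
D_c = (k_d/k_r) L₀ e^(−k_d t_c) = (0.136/1.47) × 48.7 × e^(−0.136×0.9044) = 0.09252 × 48.7 × 0.8843 = 3.984 mg/L.
Minimum DO = C_s − D_c = 9.85 − 3.984 = 5.866 mg/L.
x_c = v t_c = 0.828 m/s × 0.9044 d × 86400 s/d = 64700 m ≈ 64.7 km.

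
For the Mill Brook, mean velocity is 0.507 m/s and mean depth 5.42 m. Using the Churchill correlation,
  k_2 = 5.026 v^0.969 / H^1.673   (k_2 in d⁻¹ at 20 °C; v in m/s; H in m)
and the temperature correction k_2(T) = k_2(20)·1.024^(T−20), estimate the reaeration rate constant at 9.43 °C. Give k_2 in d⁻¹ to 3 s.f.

k_2 ≈ 0.120 d⁻¹

k_2(20) = 5.026 × 0.507^0.969 / 5.42^1.673 = 5.026 × 0.5178 / 16.90 = 0.1540 d⁻¹.
k_2(9.43) = 0.1540 × 1.024^(9.43−20) = 0.1540 × 0.7783 = 0.1198 d⁻¹.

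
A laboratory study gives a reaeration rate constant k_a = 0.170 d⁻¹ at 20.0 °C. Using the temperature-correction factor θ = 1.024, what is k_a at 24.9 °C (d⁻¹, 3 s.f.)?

k_a ≈ 0.191 d⁻¹

k_a(T₂) = k_a(T₁) · θ^(T₂−T₁) = 0.170 × 1.024^(24.9−20.0)
= 0.170 × 1.024^4.90 = 0.170 × 1.123 = 0.1909 d⁻¹.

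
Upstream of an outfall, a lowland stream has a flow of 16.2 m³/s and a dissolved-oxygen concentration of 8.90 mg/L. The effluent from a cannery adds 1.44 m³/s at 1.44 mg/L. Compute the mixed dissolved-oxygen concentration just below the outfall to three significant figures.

Flow-weighted mixing: C = (Q_r C_r + Q_w C_w)/(Q_r + Q_w)
= (16.2×8.90 + 1.44×1.44)/(16.2 + 1.44) = 146.3/17.64 = 8.291 mg/L.

8.29 mg/L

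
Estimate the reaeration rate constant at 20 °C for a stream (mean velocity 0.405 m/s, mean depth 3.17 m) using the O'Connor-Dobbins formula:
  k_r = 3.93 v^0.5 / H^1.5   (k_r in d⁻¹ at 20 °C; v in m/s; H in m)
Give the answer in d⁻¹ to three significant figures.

k_r = 3.93 × 0.405^0.5 / 3.17^1.5 = 3.93 × 0.6364 / 5.644 = 0.4431 d⁻¹.

k_r ≈ 0.443 d⁻¹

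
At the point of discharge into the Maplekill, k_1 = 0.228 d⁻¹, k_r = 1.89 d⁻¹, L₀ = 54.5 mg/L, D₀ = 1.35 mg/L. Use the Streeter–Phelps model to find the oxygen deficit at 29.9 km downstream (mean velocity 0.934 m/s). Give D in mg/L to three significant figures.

Travel time t = x/v = 29.9 km / (0.934 m/s) = 29900 m / 0.934 m/s = 32010 s = 0.3705 d.
k_1 L₀/(k_r−k_1) = 0.228×54.5/(1.89−0.228) = 12.43/1.662 = 7.477 mg/L.
e^(−k_1 t) = e^(−0.228×0.3705) = 0.9190; e^(−k_r t) = e^(−1.89×0.3705) = 0.4964.
D = 7.477 × (0.9190 − 0.4964) + 1.35 × 0.4964 = 3.159 + 0.6702 = 3.829 mg/L.

D ≈ 3.83 mg/L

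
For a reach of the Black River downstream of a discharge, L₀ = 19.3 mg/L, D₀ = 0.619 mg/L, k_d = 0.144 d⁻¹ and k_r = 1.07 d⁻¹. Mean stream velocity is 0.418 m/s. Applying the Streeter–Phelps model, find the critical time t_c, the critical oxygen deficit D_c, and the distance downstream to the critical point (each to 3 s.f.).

With k_r/k_d = 7.431 and 1 − D₀(k_r−k_d)/(k_d L₀) = 0.7938,
t_c = ln(7.431 × 0.7938) / (1.07 − 0.144) = ln(5.898) / 0.9260 = 1.775/0.9260 = 1.916 d.
L(t_c) = L₀ e^(−k_d t_c) = 19.3 × 0.7588 = 14.65 mg/L, and at the critical point k_r D_c = k_d L, so D_c = (0.144/1.07) × 14.65 = 1.971 mg/L.
x_c = v t_c = 0.418 m/s × 1.916 d × 86400 s/d = 69210 m ≈ 69.2 km.

t_c ≈ 1.92 d; D_c ≈ 1.97 mg/L; x_c ≈ 69.2 km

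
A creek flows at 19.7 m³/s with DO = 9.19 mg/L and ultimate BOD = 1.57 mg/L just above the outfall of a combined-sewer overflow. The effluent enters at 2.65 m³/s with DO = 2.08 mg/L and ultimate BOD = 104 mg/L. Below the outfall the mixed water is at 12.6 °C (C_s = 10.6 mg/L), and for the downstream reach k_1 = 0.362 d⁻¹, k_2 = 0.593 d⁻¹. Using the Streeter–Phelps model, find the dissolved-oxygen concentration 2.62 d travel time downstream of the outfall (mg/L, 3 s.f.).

Mixed DO = (19.7×9.19 + 2.65×2.08)/(19.7+2.65) = 186.6/22.35 = 8.347 mg/L.
Mixed L₀ = (19.7×1.57 + 2.65×104)/(22.35) = 306.5/22.35 = 13.71 mg/L.
Initial deficit D₀ = C_s − DO₀ = 10.6 − 8.347 = 2.253 mg/L.
D(2.62) = [0.362×13.71/(0.593−0.362)](e^(−0.362×2.62) − e^(−0.593×2.62)) + 2.253 e^(−0.593×2.62)
= 21.49 × (0.3873 − 0.2115) + 2.253 × 0.2115 = 4.256 mg/L.
DO = 10.6 − 4.256 = 6.344 mg/L.

DO ≈ 6.34 mg/L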